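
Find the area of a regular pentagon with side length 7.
For a regular 5-gon with side length s = 7:
Apothem a = s / (2*tan(pi/5)) = 7 / (2*tan(pi/5)) ≈ 4.8173
Perimeter P = 5 * 7 = 35
Area = (1/2) * P * a = (1/2) * 35 * 4.8173 = 84.30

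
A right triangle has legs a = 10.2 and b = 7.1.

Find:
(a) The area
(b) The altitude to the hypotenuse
(a) Area = ½ab = ½·10.2·7.1 = 36.21
(b) Hypotenuse c = √(10.2² + 7.1²) = √154.45 = 12.4278
    Area = ½·c·h_c  →  h_c = 2·Area/c = 2·36.21/12.4278 = 5.827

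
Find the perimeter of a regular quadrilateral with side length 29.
Perimeter = number of sides * side length
Perimeter = 4 * 29
Perimeter = 116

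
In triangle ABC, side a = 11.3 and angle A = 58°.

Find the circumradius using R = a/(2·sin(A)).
R = a/(2·sin(A)) = 11.3/(2·sin(58°))
R = 11.3/(2·0.848048) = 11.3/1.696096 = 6.662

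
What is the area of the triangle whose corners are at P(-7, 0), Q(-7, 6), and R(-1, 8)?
Using the coordinate formula: Area = (1/2)|x₁(y₂-y₃) + x₂(y₃-y₁) + x₃(y₁-y₂)|
Area = (1/2)|(-7)(6-8) + (-7)(8-0) + (-1)(0-6)|
Area = (1/2)|(-7)*(-2) + (-7)*8 + (-1)*(-6)|
Area = (1/2)|14 + (-56) + 6|
Area = (1/2)*36 = 18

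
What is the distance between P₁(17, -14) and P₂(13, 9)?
Using the distance formula: d = sqrt((x₂-x₁)² + (y₂-y₁)²)
dx = 13 - 17 = -4
dy = 9 - (-14) = 23
d = sqrt((-4)² + 23²) = sqrt(16 + 529) = sqrt(545) = 23.35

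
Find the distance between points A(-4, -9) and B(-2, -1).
Using the distance formula: d = sqrt((x₂-x₁)² + (y₂-y₁)²)
dx = (-2) - (-4) = 2
dy = (-1) - (-9) = 8
d = sqrt(2² + 8²) = sqrt(4 + 64) = sqrt(68) = 8.25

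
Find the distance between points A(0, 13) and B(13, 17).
Using the distance formula: d = sqrt((x₂-x₁)² + (y₂-y₁)²)
dx = 13 - 0 = 13
dy = 17 - 13 = 4
d = sqrt(13² + 4²) = sqrt(169 + 16) = sqrt(185) = 13.60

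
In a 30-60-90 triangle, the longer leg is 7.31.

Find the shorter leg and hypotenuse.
In a 30-60-90 triangle, sides are in ratio 1 : √3 : 2.
Long leg = short leg·√3  →  short leg = 7.31/√3 = 4.22
Hypotenuse = 2·(short leg) = 2·7.31/√3 = 8.441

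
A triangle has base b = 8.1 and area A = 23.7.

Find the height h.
A = ½bh  →  h = 2A/b
h = 2·23.7/8.1 = 5.852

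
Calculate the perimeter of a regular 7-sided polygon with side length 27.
Perimeter = number of sides * side length
Perimeter = 7 * 27
Perimeter = 189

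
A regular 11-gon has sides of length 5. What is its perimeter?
Perimeter = number of sides * side length
Perimeter = 11 * 5
Perimeter = 55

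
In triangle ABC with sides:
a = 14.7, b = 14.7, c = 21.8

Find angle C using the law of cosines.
cos(C) = (a² + b² - c²)/(2ab)
cos(C) = (14.7² + 14.7² - 21.8²)/(2·14.7·14.7) = -43.06/432.18 = -0.099634
C = arccos(-0.099634) = 95.72°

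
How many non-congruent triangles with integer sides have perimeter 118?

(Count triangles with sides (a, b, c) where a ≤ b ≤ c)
With a ≤ b ≤ c and a + b + c = 118, the triangle inequality a + b > c gives c < 118/2, so c ≤ 58.
Iterate a from 1 to ⌊p/3⌋ = 39; for each a, b ranges from a to ⌊(p−a)/2⌋ with c = p − a − b, keeping only c ≥ b.
Triples: (2, 58, 58), (3, 57, 58), (4, 56, 58), …
Count = 290 triangles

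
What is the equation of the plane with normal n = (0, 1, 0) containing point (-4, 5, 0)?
d = n·P = (0)(-4) + (1)(5) + (0)(0) = 5
Plane: y = 5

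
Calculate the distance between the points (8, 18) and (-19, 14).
Using the distance formula: d = sqrt((x₂-x₁)² + (y₂-y₁)²)
dx = (-19) - 8 = -27
dy = 14 - 18 = -4
d = sqrt((-27)² + (-4)²) = sqrt(729 + 16) = sqrt(745) = 27.29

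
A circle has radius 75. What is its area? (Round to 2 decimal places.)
Area = pi * r²
Area = pi * 75²
Area = pi * 5625
Area = 17671.46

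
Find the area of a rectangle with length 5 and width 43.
Area = length * width
Area = 5 * 43
Area = 215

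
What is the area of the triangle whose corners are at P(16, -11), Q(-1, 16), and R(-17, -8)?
Using the coordinate formula: Area = (1/2)|x₁(y₂-y₃) + x₂(y₃-y₁) + x₃(y₁-y₂)|
Area = (1/2)|16(16-(-8)) + (-1)((-8)-(-11)) + (-17)((-11)-16)|
Area = (1/2)|16*24 + (-1)*3 + (-17)*(-27)|
Area = (1/2)|384 + (-3) + 459|
Area = (1/2)*840 = 420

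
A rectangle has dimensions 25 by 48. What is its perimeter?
Perimeter = 2 * (length + width)
Perimeter = 2 * (25 + 48)
Perimeter = 2 * 73
Perimeter = 146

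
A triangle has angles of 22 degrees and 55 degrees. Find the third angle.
Sum of angles in a triangle = 180 degrees
Third angle = 180 - 22 - 55
Third angle = 103 degrees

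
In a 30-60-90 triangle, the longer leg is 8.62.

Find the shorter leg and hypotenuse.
In a 30-60-90 triangle, sides are in ratio 1 : √3 : 2.
Long leg = short leg·√3  →  short leg = 8.62/√3 = 4.977
Hypotenuse = 2·(short leg) = 2·8.62/√3 = 9.954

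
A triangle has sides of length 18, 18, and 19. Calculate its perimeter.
Perimeter = sum of all sides
Perimeter = 18 + 18 + 19
Perimeter = 55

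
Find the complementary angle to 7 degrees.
Complementary angles sum to 90 degrees.
Other angle = 90 - 7
Other angle = 83 degrees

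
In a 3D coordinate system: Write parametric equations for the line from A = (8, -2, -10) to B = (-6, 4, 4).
Direction vector d = B - A = (-14, 6, 14)
x = 8 - 14t, y = -2 + 6t, z = -10 + 14t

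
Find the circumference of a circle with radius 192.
Circumference = 2 * pi * r
Circumference = 2 * pi * 192
Circumference = 1206.37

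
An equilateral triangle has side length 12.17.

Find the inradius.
For an equilateral triangle, r = s/(2√3) where s is the side.
r = 12.17/(2√3) = 12.17/3.464102 = 3.513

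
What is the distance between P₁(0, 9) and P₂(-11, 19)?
Using the distance formula: d = sqrt((x₂-x₁)² + (y₂-y₁)²)
dx = (-11) - 0 = -11
dy = 19 - 9 = 10
d = sqrt((-11)² + 10²) = sqrt(121 + 100) = sqrt(221) = 14.87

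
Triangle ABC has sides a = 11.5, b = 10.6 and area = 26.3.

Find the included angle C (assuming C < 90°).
Area = ½ab·sin(C)  →  sin(C) = 2·Area/(ab)
sin(C) = 2·26.3/(11.5·10.6) = 0.431501
C = arcsin(0.431501) = 25.56°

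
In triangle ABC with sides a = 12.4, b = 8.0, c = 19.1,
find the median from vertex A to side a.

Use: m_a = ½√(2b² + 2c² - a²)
m_a = ½√(2·8.0² + 2·19.1² - 12.4²)
m_a = ½√(128 + 729.62 - 153.76) = ½√703.86 = 13.27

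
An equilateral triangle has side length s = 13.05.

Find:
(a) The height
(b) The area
(a) Height h = s·√3/2 = 13.05·√3/2 = 11.3
(b) Area = (√3/4)·s² = (√3/4)·13.05² = (√3/4)·170.303 = 73.74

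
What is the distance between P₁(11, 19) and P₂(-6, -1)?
Using the distance formula: d = sqrt((x₂-x₁)² + (y₂-y₁)²)
dx = (-6) - 11 = -17
dy = (-1) - 19 = -20
d = sqrt((-17)² + (-20)²) = sqrt(289 + 400) = sqrt(689) = 26.25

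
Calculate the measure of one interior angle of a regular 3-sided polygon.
Interior angle of a regular n-gon = (n-2)*180/n
Interior angle = (3-2)*180/3
Interior angle = 1*180/3
Interior angle = 180/3
Interior angle = 60 degrees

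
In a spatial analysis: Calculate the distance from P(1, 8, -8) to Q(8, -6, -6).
d = √[(7)² + (-14)² + (2)²] = √249 = 15.78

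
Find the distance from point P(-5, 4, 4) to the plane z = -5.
d = |0(-5) + 0(4) + 1(4) - (-5)| / √(0² + 0² + 1²) = 9/√1 = 9.0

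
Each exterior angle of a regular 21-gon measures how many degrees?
Exterior angle of a regular n-gon = 360/n
Exterior angle = 360/21
Exterior angle = 17.14 degrees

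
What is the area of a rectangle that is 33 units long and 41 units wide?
Area = length * width
Area = 33 * 41
Area = 1353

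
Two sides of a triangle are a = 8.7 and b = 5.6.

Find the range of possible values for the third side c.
By the triangle inequality: |a - b| < c < a + b
|8.7 - 5.6| < c < 8.7 + 5.6
3.1 < c < 14.3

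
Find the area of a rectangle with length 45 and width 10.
Area = length * width
Area = 45 * 10
Area = 450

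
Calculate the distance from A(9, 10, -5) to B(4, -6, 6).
d = √[(-5)² + (-16)² + (11)²] = √402 = 20.05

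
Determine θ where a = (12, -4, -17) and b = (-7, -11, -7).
a·b = 79, |a|² = 449, |b|² = 219
cos θ = 79/√98331 ≈ 0.2519
θ ≈ 75.41°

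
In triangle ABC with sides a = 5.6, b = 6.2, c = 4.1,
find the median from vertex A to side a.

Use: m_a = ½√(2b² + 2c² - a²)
m_a = ½√(2·6.2² + 2·4.1² - 5.6²)
m_a = ½√(76.88 + 33.62 - 31.36) = ½√79.14 = 4.448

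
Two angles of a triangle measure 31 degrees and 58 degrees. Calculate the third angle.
Sum of angles in a triangle = 180 degrees
Third angle = 180 - 31 - 58
Third angle = 91 degrees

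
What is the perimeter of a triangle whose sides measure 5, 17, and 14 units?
Perimeter = sum of all sides
Perimeter = 5 + 17 + 14
Perimeter = 36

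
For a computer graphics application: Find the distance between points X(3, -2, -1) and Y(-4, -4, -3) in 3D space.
d = √[(-7)² + (-2)² + (-2)²] = √57 = 7.55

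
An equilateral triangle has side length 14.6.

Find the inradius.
For an equilateral triangle, r = s/(2√3) where s is the side.
r = 14.6/(2√3) = 14.6/3.464102 = 4.215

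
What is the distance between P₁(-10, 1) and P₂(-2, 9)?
Using the distance formula: d = sqrt((x₂-x₁)² + (y₂-y₁)²)
dx = (-2) - (-10) = 8
dy = 9 - 1 = 8
d = sqrt(8² + 8²) = sqrt(64 + 64) = sqrt(128) = 11.31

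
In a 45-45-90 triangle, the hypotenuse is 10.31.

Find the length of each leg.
In a 45-45-90 triangle, hypotenuse = leg·√2  →  leg = hypotenuse/√2
leg = 10.31/√2 = 7.29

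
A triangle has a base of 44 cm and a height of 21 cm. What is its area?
Area = (1/2) * base * height
Area = (1/2) * 44 * 21
Area = 462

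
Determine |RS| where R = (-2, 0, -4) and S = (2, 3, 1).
d = √[(4)² + (3)² + (5)²] = √50 = 7.071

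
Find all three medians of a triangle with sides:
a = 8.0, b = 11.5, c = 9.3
Using m_x = ½√(2y² + 2z² - x²):
m_a = ½√(2·11.5² + 2·9.3² - 8.0²) = ½√373.48 = 9.663
m_b = ½√(2·8.0² + 2·9.3² - 11.5²) = ½√168.73 = 6.495
m_c = ½√(2·8.0² + 2·11.5² - 9.3²) = ½√306.01 = 8.747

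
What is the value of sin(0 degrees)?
sin(0 degrees) = 0
Decimal approximation: 0.0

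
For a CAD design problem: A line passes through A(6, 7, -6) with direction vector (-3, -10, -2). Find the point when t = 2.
P(2) = (6 + (-3)(2), 7 + (-10)(2), -6 + (-2)(2)) = (0, -13, -10)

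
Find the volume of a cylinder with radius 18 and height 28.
Volume = pi * r² * h
Volume = pi * 18² * 28
Volume = pi * 324 * 28
Volume = pi * 9072
Volume = 28500.53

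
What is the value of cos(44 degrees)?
cos(44 degrees) = 0.7193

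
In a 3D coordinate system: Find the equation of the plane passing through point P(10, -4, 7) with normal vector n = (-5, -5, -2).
d = n·P = (-5)(10) + (-5)(-4) + (-2)(7) = -44
Plane: -5x - 5y - 2z = -44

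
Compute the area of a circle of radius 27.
Area = pi * r²
Area = pi * 27²
Area = pi * 729
Area = 2290.22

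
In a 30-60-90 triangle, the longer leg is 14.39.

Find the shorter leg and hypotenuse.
In a 30-60-90 triangle, sides are in ratio 1 : √3 : 2.
Long leg = short leg·√3  →  short leg = 14.39/√3 = 8.308
Hypotenuse = 2·(short leg) = 2·14.39/√3 = 16.62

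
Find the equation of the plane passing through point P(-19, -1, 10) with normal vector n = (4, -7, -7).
d = n·P = (4)(-19) + (-7)(-1) + (-7)(10) = -139
Plane: 4x - 7y - 7z = -139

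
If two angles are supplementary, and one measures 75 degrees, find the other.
Supplementary angles sum to 180 degrees.
Other angle = 180 - 75
Other angle = 105 degrees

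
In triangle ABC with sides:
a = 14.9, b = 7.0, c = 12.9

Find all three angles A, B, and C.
By the law of cosines:
cos(A) = (b² + c² - a²)/(2bc) = -0.036545  →  A = 92.09°
cos(B) = (a² + c² - b²)/(2ac) = 0.882941  →  B = 28°
cos(C) = (a² + b² - c²)/(2ab) = 0.501438  →  C = 59.9°
Check: A + B + C = 180.0° ✓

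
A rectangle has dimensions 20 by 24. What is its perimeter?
Perimeter = 2 * (length + width)
Perimeter = 2 * (20 + 24)
Perimeter = 2 * 44
Perimeter = 88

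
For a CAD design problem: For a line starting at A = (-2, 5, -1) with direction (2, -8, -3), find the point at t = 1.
P(1) = (-2 + 2(1), 5 + (-8)(1), -1 + (-3)(1)) = (0, -3, -4)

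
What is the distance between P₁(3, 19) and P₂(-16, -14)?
Using the distance formula: d = sqrt((x₂-x₁)² + (y₂-y₁)²)
dx = (-16) - 3 = -19
dy = (-14) - 19 = -33
d = sqrt((-19)² + (-33)²) = sqrt(361 + 1089) = sqrt(1450) = 38.08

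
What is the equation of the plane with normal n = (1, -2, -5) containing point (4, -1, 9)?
d = n·P = (1)(4) + (-2)(-1) + (-5)(9) = -39
Plane: x - 2y - 5z = -39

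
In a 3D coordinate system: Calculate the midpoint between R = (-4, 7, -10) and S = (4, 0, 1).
Midpoint = ((-4+4)/2, (7+0)/2, (-10+1)/2) = (0, 3.5, -4.5)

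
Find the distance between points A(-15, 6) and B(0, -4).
Using the distance formula: d = sqrt((x₂-x₁)² + (y₂-y₁)²)
dx = 0 - (-15) = 15
dy = (-4) - 6 = -10
d = sqrt(15² + (-10)²) = sqrt(225 + 100) = sqrt(325) = 18.03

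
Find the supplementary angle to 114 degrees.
Supplementary angles sum to 180 degrees.
Other angle = 180 - 114
Other angle = 66 degrees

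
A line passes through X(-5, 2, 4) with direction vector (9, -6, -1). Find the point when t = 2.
P(2) = (-5 + 9(2), 2 + (-6)(2), 4 + (-1)(2)) = (13, -10, 2)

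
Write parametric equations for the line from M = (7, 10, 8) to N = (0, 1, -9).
Direction vector d = N - M = (-7, -9, -17)
x = 7 - 7t, y = 10 - 9t, z = 8 - 17t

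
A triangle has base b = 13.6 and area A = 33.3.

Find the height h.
A = ½bh  →  h = 2A/b
h = 2·33.3/13.6 = 4.897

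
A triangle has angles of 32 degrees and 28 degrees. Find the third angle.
Sum of angles in a triangle = 180 degrees
Third angle = 180 - 32 - 28
Third angle = 120 degrees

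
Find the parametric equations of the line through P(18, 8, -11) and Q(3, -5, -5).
Direction vector d = Q - P = (-15, -13, 6)
x = 18 - 15t, y = 8 - 13t, z = -11 + 6t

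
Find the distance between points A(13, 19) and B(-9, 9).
Using the distance formula: d = sqrt((x₂-x₁)² + (y₂-y₁)²)
dx = (-9) - 13 = -22
dy = 9 - 19 = -10
d = sqrt((-22)² + (-10)²) = sqrt(484 + 100) = sqrt(584) = 24.17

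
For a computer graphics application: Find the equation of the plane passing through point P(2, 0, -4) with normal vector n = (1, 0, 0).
d = n·P = (1)(2) + (0)(0) + (0)(-4) = 2
Plane: x = 2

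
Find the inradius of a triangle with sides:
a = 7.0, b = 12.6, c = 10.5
s = (a+b+c)/2 = (7.0+12.6+10.5)/2 = 15.05
Area = √(s(s-a)(s-b)(s-c)) = √(15.05·8.05·2.45·4.55) = 36.7498
r = Area/s = 36.7498/15.05 = 2.442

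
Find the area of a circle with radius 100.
Area = pi * r²
Area = pi * 100²
Area = pi * 10000
Area = 31415.93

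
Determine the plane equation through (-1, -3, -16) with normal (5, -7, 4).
d = n·P = (5)(-1) + (-7)(-3) + (4)(-16) = -48
Plane: 5x - 7y + 4z = -48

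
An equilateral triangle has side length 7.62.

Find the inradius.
For an equilateral triangle, r = s/(2√3) where s is the side.
r = 7.62/(2√3) = 7.62/3.464102 = 2.2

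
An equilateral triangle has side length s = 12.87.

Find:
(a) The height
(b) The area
(a) Height h = s·√3/2 = 12.87·√3/2 = 11.15
(b) Area = (√3/4)·s² = (√3/4)·12.87² = (√3/4)·165.637 = 71.72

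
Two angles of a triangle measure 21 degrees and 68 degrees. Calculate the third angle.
Sum of angles in a triangle = 180 degrees
Third angle = 180 - 21 - 68
Third angle = 91 degrees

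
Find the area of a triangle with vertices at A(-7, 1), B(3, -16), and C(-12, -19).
Using the coordinate formula: Area = (1/2)|x₁(y₂-y₃) + x₂(y₃-y₁) + x₃(y₁-y₂)|
Area = (1/2)|(-7)((-16)-(-19)) + 3((-19)-1) + (-12)(1-(-16))|
Area = (1/2)|(-7)*3 + 3*(-20) + (-12)*17|
Area = (1/2)|(-21) + (-60) + (-204)|
Area = (1/2)*285 = 142.50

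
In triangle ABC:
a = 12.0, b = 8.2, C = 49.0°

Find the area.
Using A = ½ab·sin(C):
A = ½·12.0·8.2·sin(49.0°) = ½·98.4·0.754710 = 37.13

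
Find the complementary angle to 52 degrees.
Complementary angles sum to 90 degrees.
Other angle = 90 - 52
Other angle = 38 degrees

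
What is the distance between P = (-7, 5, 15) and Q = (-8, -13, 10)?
d = √[(-1)² + (-18)² + (-5)²] = √350 = 18.71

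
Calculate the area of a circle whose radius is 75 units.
Area = pi * r²
Area = pi * 75²
Area = pi * 5625
Area = 17671.46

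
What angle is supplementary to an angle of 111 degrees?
Supplementary angles sum to 180 degrees.
Other angle = 180 - 111
Other angle = 69 degrees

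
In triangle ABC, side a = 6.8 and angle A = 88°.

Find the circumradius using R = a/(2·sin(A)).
R = a/(2·sin(A)) = 6.8/(2·sin(88°))
R = 6.8/(2·0.999391) = 6.8/1.998782 = 3.402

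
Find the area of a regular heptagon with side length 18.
For a regular 7-gon with side length s = 18:
Apothem a = s / (2*tan(pi/7)) = 18 / (2*tan(pi/7)) ≈ 18.6887
Perimeter P = 7 * 18 = 126
Area = (1/2) * P * a = (1/2) * 126 * 18.6887 = 1177.39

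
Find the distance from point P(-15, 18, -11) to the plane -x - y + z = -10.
d = |(-1)(-15) + (-1)(18) + 1(-11) - (-10)| / √((-1)² + (-1)² + 1²) = 4/√3 = 2.309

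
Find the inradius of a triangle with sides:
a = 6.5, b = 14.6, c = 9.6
s = (a+b+c)/2 = (6.5+14.6+9.6)/2 = 15.35
Area = √(s(s-a)(s-b)(s-c)) = √(15.35·8.85·0.75·5.75) = 24.2042
r = Area/s = 24.2042/15.35 = 1.577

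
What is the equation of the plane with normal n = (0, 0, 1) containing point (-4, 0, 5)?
d = n·P = (0)(-4) + (0)(0) + (1)(5) = 5
Plane: z = 5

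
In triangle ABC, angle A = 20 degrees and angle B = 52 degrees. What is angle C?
Sum of angles in a triangle = 180 degrees
Third angle = 180 - 20 - 52
Third angle = 108 degrees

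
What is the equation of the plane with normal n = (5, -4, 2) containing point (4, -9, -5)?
d = n·P = (5)(4) + (-4)(-9) + (2)(-5) = 46
Plane: 5x - 4y + 2z = 46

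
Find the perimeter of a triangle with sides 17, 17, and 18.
Perimeter = sum of all sides
Perimeter = 17 + 17 + 18
Perimeter = 52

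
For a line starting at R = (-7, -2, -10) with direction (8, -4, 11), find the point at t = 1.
P(1) = (-7 + 8(1), -2 + (-4)(1), -10 + 11(1)) = (1, -6, 1)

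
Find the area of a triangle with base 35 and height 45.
Area = (1/2) * base * height
Area = (1/2) * 35 * 45
Area = 787.50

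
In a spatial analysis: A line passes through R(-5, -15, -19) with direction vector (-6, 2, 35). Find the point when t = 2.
P(2) = (-5 + (-6)(2), -15 + 2(2), -19 + 35(2)) = (-17, -11, 51)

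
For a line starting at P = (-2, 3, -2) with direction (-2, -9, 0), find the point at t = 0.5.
P(0.5) = (-2 + (-2)(0.5), 3 + (-9)(0.5), -2 + 0(0.5)) = (-3, -1.5, -2)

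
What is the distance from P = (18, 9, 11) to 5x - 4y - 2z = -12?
d = |5(18) + (-4)(9) + (-2)(11) - (-12)| / √(5² + (-4)² + (-2)²) = 44/√45 = 6.559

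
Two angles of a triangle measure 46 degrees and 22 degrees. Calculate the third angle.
Sum of angles in a triangle = 180 degrees
Third angle = 180 - 46 - 22
Third angle = 112 degrees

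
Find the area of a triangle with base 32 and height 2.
Area = (1/2) * base * height
Area = (1/2) * 32 * 2
Area = 32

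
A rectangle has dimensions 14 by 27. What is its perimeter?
Perimeter = 2 * (length + width)
Perimeter = 2 * (14 + 27)
Perimeter = 2 * 41
Perimeter = 82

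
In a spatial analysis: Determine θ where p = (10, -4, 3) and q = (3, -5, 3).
p·q = 59, |p|² = 125, |q|² = 43
cos θ = 59/√5375 ≈ 0.8048
θ ≈ 36.41°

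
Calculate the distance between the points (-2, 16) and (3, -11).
Using the distance formula: d = sqrt((x₂-x₁)² + (y₂-y₁)²)
dx = 3 - (-2) = 5
dy = (-11) - 16 = -27
d = sqrt(5² + (-27)²) = sqrt(25 + 729) = sqrt(754) = 27.46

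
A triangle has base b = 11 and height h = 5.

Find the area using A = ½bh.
A = ½·11·5 = 27.5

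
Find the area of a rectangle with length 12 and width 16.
Area = length * width
Area = 12 * 16
Area = 192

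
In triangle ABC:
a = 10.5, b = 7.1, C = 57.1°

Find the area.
Using A = ½ab·sin(C):
A = ½·10.5·7.1·sin(57.1°) = ½·74.55·0.839620 = 31.3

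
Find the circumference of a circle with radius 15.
Circumference = 2 * pi * r
Circumference = 2 * pi * 15
Circumference = 94.25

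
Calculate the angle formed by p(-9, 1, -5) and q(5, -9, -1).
p·q = -49, |p|² = 107, |q|² = 107
cos θ = -49/√11449 ≈ -0.4579
θ ≈ 117.3°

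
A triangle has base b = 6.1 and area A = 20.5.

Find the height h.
A = ½bh  →  h = 2A/b
h = 2·20.5/6.1 = 6.721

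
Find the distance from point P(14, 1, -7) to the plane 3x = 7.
d = |3(14) + 0(1) + 0(-7) - (7)| / √(3² + 0² + 0²) = 35/√9 = 11.67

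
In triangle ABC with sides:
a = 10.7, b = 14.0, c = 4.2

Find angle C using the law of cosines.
cos(C) = (a² + b² - c²)/(2ab)
cos(C) = (10.7² + 14.0² - 4.2²)/(2·10.7·14.0) = 292.85/299.6 = 0.977470
C = arccos(0.977470) = 12.19°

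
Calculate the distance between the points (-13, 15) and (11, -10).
Using the distance formula: d = sqrt((x₂-x₁)² + (y₂-y₁)²)
dx = 11 - (-13) = 24
dy = (-10) - 15 = -25
d = sqrt(24² + (-25)²) = sqrt(576 + 625) = sqrt(1201) = 34.66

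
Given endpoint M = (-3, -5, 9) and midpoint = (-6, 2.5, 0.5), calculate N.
N = (2×(-6) - (-3), 2×2.5 - (-5), 2×0.5 - 9) = (-9, 10, -8)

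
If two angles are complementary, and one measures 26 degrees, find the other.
Complementary angles sum to 90 degrees.
Other angle = 90 - 26
Other angle = 64 degrees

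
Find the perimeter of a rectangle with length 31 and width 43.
Perimeter = 2 * (length + width)
Perimeter = 2 * (31 + 43)
Perimeter = 2 * 74
Perimeter = 148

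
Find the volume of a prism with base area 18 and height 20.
Volume = base area * height
Volume = 18 * 20
Volume = 360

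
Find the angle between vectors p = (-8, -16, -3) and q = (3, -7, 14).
p·q = 46, |p|² = 329, |q|² = 254
cos θ = 46/√83566 ≈ 0.1591
θ ≈ 80.84°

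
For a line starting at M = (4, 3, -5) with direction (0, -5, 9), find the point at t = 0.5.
P(0.5) = (4 + 0(0.5), 3 + (-5)(0.5), -5 + 9(0.5)) = (4, 0.5, -0.5)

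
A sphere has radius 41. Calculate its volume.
Volume = (4/3) * pi * r³
Volume = (4/3) * pi * 41³
Volume = (4/3) * pi * 68921
Volume = 288695.61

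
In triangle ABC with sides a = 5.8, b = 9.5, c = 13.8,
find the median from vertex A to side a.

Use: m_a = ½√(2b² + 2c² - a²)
m_a = ½√(2·9.5² + 2·13.8² - 5.8²)
m_a = ½√(180.5 + 380.88 - 33.64) = ½√527.74 = 11.49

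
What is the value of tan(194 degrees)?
tan(194 degrees) = 0.2493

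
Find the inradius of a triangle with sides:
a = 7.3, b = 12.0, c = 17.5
s = (a+b+c)/2 = (7.3+12.0+17.5)/2 = 18.4
Area = √(s(s-a)(s-b)(s-c)) = √(18.4·11.1·6.4·0.9) = 34.299
r = Area/s = 34.299/18.4 = 1.864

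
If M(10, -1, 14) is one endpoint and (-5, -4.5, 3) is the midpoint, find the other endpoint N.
N = (2×(-5) - 10, 2×(-4.5) - (-1), 2×3 - 14) = (-20, -8, -8)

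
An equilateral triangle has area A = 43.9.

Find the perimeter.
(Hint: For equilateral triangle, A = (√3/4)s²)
A = (√3/4)s²  →  s² = 4A/√3 = 4·43.9/√3 = 101.383
s = 10.0689
Perimeter = 3s = 30.21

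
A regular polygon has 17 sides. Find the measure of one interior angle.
Interior angle of a regular n-gon = (n-2)*180/n
Interior angle = (17-2)*180/17
Interior angle = 15*180/17
Interior angle = 2700/17
Interior angle = 158.82 degrees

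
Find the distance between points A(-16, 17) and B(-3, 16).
Using the distance formula: d = sqrt((x₂-x₁)² + (y₂-y₁)²)
dx = (-3) - (-16) = 13
dy = 16 - 17 = -1
d = sqrt(13² + (-1)²) = sqrt(169 + 1) = sqrt(170) = 13.04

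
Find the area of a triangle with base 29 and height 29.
Area = (1/2) * base * height
Area = (1/2) * 29 * 29
Area = 420.50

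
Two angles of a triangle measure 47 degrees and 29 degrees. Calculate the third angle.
Sum of angles in a triangle = 180 degrees
Third angle = 180 - 47 - 29
Third angle = 104 degrees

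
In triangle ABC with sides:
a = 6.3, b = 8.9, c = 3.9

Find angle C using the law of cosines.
cos(C) = (a² + b² - c²)/(2ab)
cos(C) = (6.3² + 8.9² - 3.9²)/(2·6.3·8.9) = 103.69/112.14 = 0.924648
C = arccos(0.924648) = 22.38°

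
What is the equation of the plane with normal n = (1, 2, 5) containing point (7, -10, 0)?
d = n·P = (1)(7) + (2)(-10) + (5)(0) = -13
Plane: x + 2y + 5z = -13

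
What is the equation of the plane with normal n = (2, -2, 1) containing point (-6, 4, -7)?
d = n·P = (2)(-6) + (-2)(4) + (1)(-7) = -27
Plane: 2x - 2y + z = -27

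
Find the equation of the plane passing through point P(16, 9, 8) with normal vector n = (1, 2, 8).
d = n·P = (1)(16) + (2)(9) + (8)(8) = 98
Plane: x + 2y + 8z = 98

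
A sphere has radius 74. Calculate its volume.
Volume = (4/3) * pi * r³
Volume = (4/3) * pi * 74³
Volume = (4/3) * pi * 405224
Volume = 1697398.32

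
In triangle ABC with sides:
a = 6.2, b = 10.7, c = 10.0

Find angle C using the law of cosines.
cos(C) = (a² + b² - c²)/(2ab)
cos(C) = (6.2² + 10.7² - 10.0²)/(2·6.2·10.7) = 52.93/132.68 = 0.398930
C = arccos(0.398930) = 66.49°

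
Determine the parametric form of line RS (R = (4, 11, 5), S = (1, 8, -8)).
Direction vector d = S - R = (-3, -3, -13)
x = 4 - 3t, y = 11 - 3t, z = 5 - 13t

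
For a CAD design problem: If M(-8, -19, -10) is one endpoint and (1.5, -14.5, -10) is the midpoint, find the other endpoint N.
N = (2×1.5 - (-8), 2×(-14.5) - (-19), 2×(-10) - (-10)) = (11, -10, -10)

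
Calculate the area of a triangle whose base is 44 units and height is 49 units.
Area = (1/2) * base * height
Area = (1/2) * 44 * 49
Area = 1078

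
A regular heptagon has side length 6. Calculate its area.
For a regular 7-gon with side length s = 6:
Apothem a = s / (2*tan(pi/7)) = 6 / (2*tan(pi/7)) ≈ 6.2296
Perimeter P = 7 * 6 = 42
Area = (1/2) * P * a = (1/2) * 42 * 6.2296 = 130.82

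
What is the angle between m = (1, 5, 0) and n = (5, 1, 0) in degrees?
m·n = 10, |m|² = 26, |n|² = 26
cos θ = 10/√676 ≈ 0.3846
θ ≈ 67.38°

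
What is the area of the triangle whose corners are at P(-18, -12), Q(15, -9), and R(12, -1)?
Using the coordinate formula: Area = (1/2)|x₁(y₂-y₃) + x₂(y₃-y₁) + x₃(y₁-y₂)|
Area = (1/2)|(-18)((-9)-(-1)) + 15((-1)-(-12)) + 12((-12)-(-9))|
Area = (1/2)|(-18)*(-8) + 15*11 + 12*(-3)|
Area = (1/2)|144 + 165 + (-36)|
Area = (1/2)*273 = 136.50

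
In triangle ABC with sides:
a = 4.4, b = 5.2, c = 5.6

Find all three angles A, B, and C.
By the law of cosines:
cos(A) = (b² + c² - a²)/(2bc) = 0.670330  →  A = 47.91°
cos(B) = (a² + c² - b²)/(2ac) = 0.480519  →  B = 61.28°
cos(C) = (a² + b² - c²)/(2ab) = 0.328671  →  C = 70.81°
Check: A + B + C = 180.0° ✓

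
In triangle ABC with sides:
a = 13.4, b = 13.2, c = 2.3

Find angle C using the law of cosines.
cos(C) = (a² + b² - c²)/(2ab)
cos(C) = (13.4² + 13.2² - 2.3²)/(2·13.4·13.2) = 348.51/353.76 = 0.985159
C = arccos(0.985159) = 9.883°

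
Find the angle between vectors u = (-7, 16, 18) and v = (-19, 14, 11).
u·v = 555, |u|² = 629, |v|² = 678
cos θ = 555/√426462 ≈ 0.8499
θ ≈ 31.8°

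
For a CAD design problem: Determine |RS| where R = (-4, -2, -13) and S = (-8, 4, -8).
d = √[(-4)² + (6)² + (5)²] = √77 = 8.775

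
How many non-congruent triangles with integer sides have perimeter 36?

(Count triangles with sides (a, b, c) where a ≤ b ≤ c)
With a ≤ b ≤ c and a + b + c = 36, the triangle inequality a + b > c gives c < 36/2, so c ≤ 17.
Iterate a from 1 to ⌊p/3⌋ = 12; for each a, b ranges from a to ⌊(p−a)/2⌋ with c = p − a − b, keeping only c ≥ b.
Triples: (2, 17, 17), (3, 16, 17), (4, 15, 17), …
Count = 27 triangles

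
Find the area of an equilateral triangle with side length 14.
Area = (sqrt(3)/4) * s²
Area = (sqrt(3)/4) * 14²
Area = (sqrt(3)/4) * 196
Area = 84.87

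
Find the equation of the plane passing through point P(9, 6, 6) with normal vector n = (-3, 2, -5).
d = n·P = (-3)(9) + (2)(6) + (-5)(6) = -45
Plane: -3x + 2y - 5z = -45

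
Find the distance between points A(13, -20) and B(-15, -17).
Using the distance formula: d = sqrt((x₂-x₁)² + (y₂-y₁)²)
dx = (-15) - 13 = -28
dy = (-17) - (-20) = 3
d = sqrt((-28)² + 3²) = sqrt(784 + 9) = sqrt(793) = 28.16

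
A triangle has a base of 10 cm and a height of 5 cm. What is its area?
Area = (1/2) * base * height
Area = (1/2) * 10 * 5
Area = 25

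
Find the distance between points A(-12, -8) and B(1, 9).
Using the distance formula: d = sqrt((x₂-x₁)² + (y₂-y₁)²)
dx = 1 - (-12) = 13
dy = 9 - (-8) = 17
d = sqrt(13² + 17²) = sqrt(169 + 289) = sqrt(458) = 21.40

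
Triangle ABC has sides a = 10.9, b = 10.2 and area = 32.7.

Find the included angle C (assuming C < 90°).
Area = ½ab·sin(C)  →  sin(C) = 2·Area/(ab)
sin(C) = 2·32.7/(10.9·10.2) = 0.588235
C = arcsin(0.588235) = 36.03°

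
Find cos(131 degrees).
cos(131 degrees) = -0.6561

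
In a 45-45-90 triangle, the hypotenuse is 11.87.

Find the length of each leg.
In a 45-45-90 triangle, hypotenuse = leg·√2  →  leg = hypotenuse/√2
leg = 11.87/√2 = 8.393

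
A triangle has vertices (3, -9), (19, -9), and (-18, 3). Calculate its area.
Using the coordinate formula: Area = (1/2)|x₁(y₂-y₃) + x₂(y₃-y₁) + x₃(y₁-y₂)|
Area = (1/2)|3((-9)-3) + 19(3-(-9)) + (-18)((-9)-(-9))|
Area = (1/2)|3*(-12) + 19*12 + (-18)*0|
Area = (1/2)|(-36) + 228 + 0|
Area = (1/2)*192 = 96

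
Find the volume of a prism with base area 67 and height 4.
Volume = base area * height
Volume = 67 * 4
Volume = 268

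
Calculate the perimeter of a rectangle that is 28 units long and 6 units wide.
Perimeter = 2 * (length + width)
Perimeter = 2 * (28 + 6)
Perimeter = 2 * 34
Perimeter = 68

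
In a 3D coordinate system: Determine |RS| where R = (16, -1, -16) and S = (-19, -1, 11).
d = √[(-35)² + (0)² + (27)²] = √1954 = 44.2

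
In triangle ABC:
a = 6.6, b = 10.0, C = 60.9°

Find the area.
Using A = ½ab·sin(C):
A = ½·6.6·10.0·sin(60.9°) = ½·66·0.873772 = 28.83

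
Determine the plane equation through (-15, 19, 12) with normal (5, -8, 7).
d = n·P = (5)(-15) + (-8)(19) + (7)(12) = -143
Plane: 5x - 8y + 7z = -143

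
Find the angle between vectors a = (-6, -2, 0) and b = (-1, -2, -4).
a·b = 10, |a|² = 40, |b|² = 21
cos θ = 10/√840 ≈ 0.345
θ ≈ 69.82°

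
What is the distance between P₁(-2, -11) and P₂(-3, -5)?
Using the distance formula: d = sqrt((x₂-x₁)² + (y₂-y₁)²)
dx = (-3) - (-2) = -1
dy = (-5) - (-11) = 6
d = sqrt((-1)² + 6²) = sqrt(1 + 36) = sqrt(37) = 6.08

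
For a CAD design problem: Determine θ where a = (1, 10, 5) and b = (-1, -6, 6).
a·b = -31, |a|² = 126, |b|² = 73
cos θ = -31/√9198 ≈ -0.3232
θ ≈ 108.9°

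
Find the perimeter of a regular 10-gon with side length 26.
Perimeter = number of sides * side length
Perimeter = 10 * 26
Perimeter = 260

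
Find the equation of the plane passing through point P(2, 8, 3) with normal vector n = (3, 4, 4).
d = n·P = (3)(2) + (4)(8) + (4)(3) = 50
Plane: 3x + 4y + 4z = 50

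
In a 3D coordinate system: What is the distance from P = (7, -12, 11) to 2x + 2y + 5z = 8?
d = |2(7) + 2(-12) + 5(11) - (8)| / √(2² + 2² + 5²) = 37/√33 = 6.441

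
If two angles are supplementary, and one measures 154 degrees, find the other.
Supplementary angles sum to 180 degrees.
Other angle = 180 - 154
Other angle = 26 degrees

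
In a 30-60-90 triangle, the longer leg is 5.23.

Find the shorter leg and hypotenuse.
In a 30-60-90 triangle, sides are in ratio 1 : √3 : 2.
Long leg = short leg·√3  →  short leg = 5.23/√3 = 3.02
Hypotenuse = 2·(short leg) = 2·5.23/√3 = 6.039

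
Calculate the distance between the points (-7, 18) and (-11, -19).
Using the distance formula: d = sqrt((x₂-x₁)² + (y₂-y₁)²)
dx = (-11) - (-7) = -4
dy = (-19) - 18 = -37
d = sqrt((-4)² + (-37)²) = sqrt(16 + 1369) = sqrt(1385) = 37.22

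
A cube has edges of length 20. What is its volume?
Volume = s³
Volume = 20³
Volume = 8000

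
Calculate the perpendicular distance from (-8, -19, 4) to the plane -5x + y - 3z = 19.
d = |(-5)(-8) + 1(-19) + (-3)(4) - (19)| / √((-5)² + 1² + (-3)²) = 10/√35 = 1.69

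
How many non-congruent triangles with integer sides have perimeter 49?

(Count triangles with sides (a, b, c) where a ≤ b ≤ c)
With a ≤ b ≤ c and a + b + c = 49, the triangle inequality a + b > c gives c < 49/2, so c ≤ 24.
Iterate a from 1 to ⌊p/3⌋ = 16; for each a, b ranges from a to ⌊(p−a)/2⌋ with c = p − a − b, keeping only c ≥ b.
Triples: (1, 24, 24), (2, 23, 24), (3, 22, 24), …
Count = 56 triangles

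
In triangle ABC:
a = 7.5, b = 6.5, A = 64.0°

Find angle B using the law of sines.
sin(B)/b = sin(A)/a
sin(B) = b·sin(A)/a = 6.5·sin(64.0°)/7.5 = 0.778955
B = arcsin(0.778955) = 51.16°  (b ≤ a, so B ≤ A and the acute solution is unique)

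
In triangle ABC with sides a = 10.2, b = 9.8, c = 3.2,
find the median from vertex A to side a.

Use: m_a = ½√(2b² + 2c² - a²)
m_a = ½√(2·9.8² + 2·3.2² - 10.2²)
m_a = ½√(192.08 + 20.48 - 104.04) = ½√108.52 = 5.209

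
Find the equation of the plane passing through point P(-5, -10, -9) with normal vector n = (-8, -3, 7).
d = n·P = (-8)(-5) + (-3)(-10) + (7)(-9) = 7
Plane: -8x - 3y + 7z = 7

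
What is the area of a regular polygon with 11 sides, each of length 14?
For a regular 11-gon with side length s = 14:
Apothem a = s / (2*tan(pi/11)) = 14 / (2*tan(pi/11)) ≈ 23.83981
Perimeter P = 11 * 14 = 154
Area = (1/2) * P * a = (1/2) * 154 * 23.83981 = 1835.67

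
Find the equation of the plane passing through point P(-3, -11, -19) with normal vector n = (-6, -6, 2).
d = n·P = (-6)(-3) + (-6)(-11) + (2)(-19) = 46
Plane: -6x - 6y + 2z = 46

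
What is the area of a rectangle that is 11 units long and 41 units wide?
Area = length * width
Area = 11 * 41
Area = 451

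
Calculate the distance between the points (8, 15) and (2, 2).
Using the distance formula: d = sqrt((x₂-x₁)² + (y₂-y₁)²)
dx = 2 - 8 = -6
dy = 2 - 15 = -13
d = sqrt((-6)² + (-13)²) = sqrt(36 + 169) = sqrt(205) = 14.32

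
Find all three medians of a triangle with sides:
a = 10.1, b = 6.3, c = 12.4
Using m_x = ½√(2y² + 2z² - x²):
m_a = ½√(2·6.3² + 2·12.4² - 10.1²) = ½√284.89 = 8.439
m_b = ½√(2·10.1² + 2·12.4² - 6.3²) = ½√471.85 = 10.86
m_c = ½√(2·10.1² + 2·6.3² - 12.4²) = ½√129.64 = 5.693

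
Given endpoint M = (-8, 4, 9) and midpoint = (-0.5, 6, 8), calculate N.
N = (2×(-0.5) - (-8), 2×6 - 4, 2×8 - 9) = (7, 8, 7)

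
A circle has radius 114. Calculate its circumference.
Circumference = 2 * pi * r
Circumference = 2 * pi * 114
Circumference = 716.28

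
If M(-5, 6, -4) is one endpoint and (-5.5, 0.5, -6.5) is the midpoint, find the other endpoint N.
N = (2×(-5.5) - (-5), 2×0.5 - 6, 2×(-6.5) - (-4)) = (-6, -5, -9)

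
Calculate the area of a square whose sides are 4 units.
Area = s²
Area = 4²
Area = 16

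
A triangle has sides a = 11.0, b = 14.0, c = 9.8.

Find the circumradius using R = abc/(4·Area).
s = (a+b+c)/2 = 17.4
Area = √(s(s-a)(s-b)(s-c)) = √(17.4·6.4·3.4·7.6) = 53.6427
R = abc/(4·Area) = (11.0·14.0·9.8)/(4·53.6427) = 1509.2/214.5708 = 7.034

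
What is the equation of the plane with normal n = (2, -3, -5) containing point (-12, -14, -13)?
d = n·P = (2)(-12) + (-3)(-14) + (-5)(-13) = 83
Plane: 2x - 3y - 5z = 83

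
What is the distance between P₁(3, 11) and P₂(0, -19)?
Using the distance formula: d = sqrt((x₂-x₁)² + (y₂-y₁)²)
dx = 0 - 3 = -3
dy = (-19) - 11 = -30
d = sqrt((-3)² + (-30)²) = sqrt(9 + 900) = sqrt(909) = 30.15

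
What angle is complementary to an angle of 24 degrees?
Complementary angles sum to 90 degrees.
Other angle = 90 - 24
Other angle = 66 degrees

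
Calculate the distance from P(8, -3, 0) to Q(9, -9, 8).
d = √[(1)² + (-6)² + (8)²] = √101 = 10.05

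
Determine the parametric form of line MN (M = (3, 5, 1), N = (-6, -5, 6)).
Direction vector d = N - M = (-9, -10, 5)
x = 3 - 9t, y = 5 - 10t, z = 1 + 5t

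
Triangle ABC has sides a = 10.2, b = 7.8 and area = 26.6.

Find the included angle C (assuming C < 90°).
Area = ½ab·sin(C)  →  sin(C) = 2·Area/(ab)
sin(C) = 2·26.6/(10.2·7.8) = 0.668678
C = arcsin(0.668678) = 41.97°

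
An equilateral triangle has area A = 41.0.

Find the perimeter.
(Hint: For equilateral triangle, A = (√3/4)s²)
A = (√3/4)s²  →  s² = 4A/√3 = 4·41.0/√3 = 94.6854
s = 9.73064
Perimeter = 3s = 29.19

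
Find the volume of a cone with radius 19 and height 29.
Volume = (1/3) * pi * r² * h
Volume = (1/3) * pi * 19² * 29
Volume = (1/3) * pi * 361 * 29
Volume = (1/3) * pi * 10469
Volume = 10963.11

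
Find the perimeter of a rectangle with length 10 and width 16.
Perimeter = 2 * (length + width)
Perimeter = 2 * (10 + 16)
Perimeter = 2 * 26
Perimeter = 52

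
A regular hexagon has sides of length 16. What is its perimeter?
Perimeter = number of sides * side length
Perimeter = 6 * 16
Perimeter = 96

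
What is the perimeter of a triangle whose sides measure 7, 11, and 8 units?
Perimeter = sum of all sides
Perimeter = 7 + 11 + 8
Perimeter = 26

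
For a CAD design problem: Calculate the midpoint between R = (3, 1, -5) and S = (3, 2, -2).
Midpoint = ((3+3)/2, (1+2)/2, (-5-2)/2) = (3, 1.5, -3.5)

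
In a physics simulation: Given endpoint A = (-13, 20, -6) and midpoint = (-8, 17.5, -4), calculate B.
B = (2×(-8) - (-13), 2×17.5 - 20, 2×(-4) - (-6)) = (-3, 15, -2)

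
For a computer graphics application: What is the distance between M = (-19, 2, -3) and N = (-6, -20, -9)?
d = √[(13)² + (-22)² + (-6)²] = √689 = 26.25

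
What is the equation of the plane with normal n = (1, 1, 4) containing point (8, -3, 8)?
d = n·P = (1)(8) + (1)(-3) + (4)(8) = 37
Plane: x + y + 4z = 37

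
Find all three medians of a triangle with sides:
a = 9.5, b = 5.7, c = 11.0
Using m_x = ½√(2y² + 2z² - x²):
m_a = ½√(2·5.7² + 2·11.0² - 9.5²) = ½√216.73 = 7.361
m_b = ½√(2·9.5² + 2·11.0² - 5.7²) = ½√390.01 = 9.874
m_c = ½√(2·9.5² + 2·5.7² - 11.0²) = ½√124.48 = 5.579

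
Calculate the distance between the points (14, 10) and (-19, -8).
Using the distance formula: d = sqrt((x₂-x₁)² + (y₂-y₁)²)
dx = (-19) - 14 = -33
dy = (-8) - 10 = -18
d = sqrt((-33)² + (-18)²) = sqrt(1089 + 324) = sqrt(1413) = 37.59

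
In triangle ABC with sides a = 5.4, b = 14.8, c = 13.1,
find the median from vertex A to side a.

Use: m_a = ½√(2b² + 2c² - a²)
m_a = ½√(2·14.8² + 2·13.1² - 5.4²)
m_a = ½√(438.08 + 343.22 - 29.16) = ½√752.14 = 13.71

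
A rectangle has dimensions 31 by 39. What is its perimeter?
Perimeter = 2 * (length + width)
Perimeter = 2 * (31 + 39)
Perimeter = 2 * 70
Perimeter = 140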